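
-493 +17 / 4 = -1955 / 4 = -488.75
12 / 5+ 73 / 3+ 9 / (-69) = 9178 / 345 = 26.60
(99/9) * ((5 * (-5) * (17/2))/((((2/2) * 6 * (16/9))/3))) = -42075/64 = -657.42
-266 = -266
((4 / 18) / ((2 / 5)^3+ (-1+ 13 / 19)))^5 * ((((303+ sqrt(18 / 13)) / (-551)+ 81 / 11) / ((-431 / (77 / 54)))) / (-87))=-191619754058837890625 / 1381037651311878372647367+ 306235260009765625 * sqrt(26) / 35906978934108837688831542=-0.00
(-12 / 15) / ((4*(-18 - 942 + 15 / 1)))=1 / 4725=0.00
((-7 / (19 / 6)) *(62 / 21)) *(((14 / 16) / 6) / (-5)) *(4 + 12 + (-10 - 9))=-217 / 380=-0.57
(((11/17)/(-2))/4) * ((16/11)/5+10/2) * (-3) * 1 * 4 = 873/170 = 5.14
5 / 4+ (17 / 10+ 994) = 19939 / 20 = 996.95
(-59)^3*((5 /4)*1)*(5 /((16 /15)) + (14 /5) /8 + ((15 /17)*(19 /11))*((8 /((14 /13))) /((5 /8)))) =-497938715573 /83776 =-5943691.70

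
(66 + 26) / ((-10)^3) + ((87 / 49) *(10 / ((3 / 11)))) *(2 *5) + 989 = 20089123 / 12250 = 1639.93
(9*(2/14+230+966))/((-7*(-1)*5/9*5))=678213/1225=553.64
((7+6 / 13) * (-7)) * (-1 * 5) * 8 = 27160 / 13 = 2089.23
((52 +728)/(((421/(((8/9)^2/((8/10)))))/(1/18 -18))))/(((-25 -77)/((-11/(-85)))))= 217360/5217453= 0.04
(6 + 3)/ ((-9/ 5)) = -5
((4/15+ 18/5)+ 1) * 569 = 41537/15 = 2769.13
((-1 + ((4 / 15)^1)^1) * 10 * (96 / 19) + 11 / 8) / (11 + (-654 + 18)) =5423 / 95000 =0.06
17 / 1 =17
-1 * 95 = -95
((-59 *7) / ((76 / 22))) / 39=-4543 / 1482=-3.07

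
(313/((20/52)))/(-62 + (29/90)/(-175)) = -12817350/976529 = -13.13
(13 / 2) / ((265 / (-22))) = -143 / 265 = -0.54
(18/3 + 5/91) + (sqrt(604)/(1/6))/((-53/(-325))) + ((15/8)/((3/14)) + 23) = 13761/364 + 3900 * sqrt(151)/53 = 942.03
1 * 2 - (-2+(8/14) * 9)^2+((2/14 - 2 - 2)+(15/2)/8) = -8465/784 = -10.80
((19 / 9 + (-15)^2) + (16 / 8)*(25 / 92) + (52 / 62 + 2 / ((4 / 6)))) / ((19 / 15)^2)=144.28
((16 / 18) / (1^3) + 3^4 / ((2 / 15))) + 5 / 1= 11041 / 18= 613.39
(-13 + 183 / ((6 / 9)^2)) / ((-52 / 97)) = -154715 / 208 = -743.82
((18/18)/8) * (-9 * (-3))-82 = -629/8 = -78.62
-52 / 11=-4.73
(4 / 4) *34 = 34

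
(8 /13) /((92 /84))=168 /299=0.56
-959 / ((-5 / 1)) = 959 / 5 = 191.80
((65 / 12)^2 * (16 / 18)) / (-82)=-4225 / 13284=-0.32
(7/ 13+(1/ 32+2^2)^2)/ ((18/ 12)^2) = 223501/ 29952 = 7.46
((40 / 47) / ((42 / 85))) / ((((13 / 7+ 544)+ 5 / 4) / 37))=251600 / 2159979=0.12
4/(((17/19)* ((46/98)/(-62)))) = -230888/391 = -590.51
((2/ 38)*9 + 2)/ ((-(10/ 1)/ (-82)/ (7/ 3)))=13489/ 285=47.33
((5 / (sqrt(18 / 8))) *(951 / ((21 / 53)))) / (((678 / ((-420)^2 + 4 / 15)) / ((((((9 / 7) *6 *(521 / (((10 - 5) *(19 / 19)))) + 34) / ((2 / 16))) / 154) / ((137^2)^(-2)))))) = 1836923621859250189874624 / 57557115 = 31914796665177714.17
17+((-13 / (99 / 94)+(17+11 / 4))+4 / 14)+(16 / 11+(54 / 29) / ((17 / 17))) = 204689 / 7308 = 28.01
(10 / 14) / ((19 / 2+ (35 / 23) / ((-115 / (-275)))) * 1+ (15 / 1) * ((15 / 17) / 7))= 89930 / 1892269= 0.05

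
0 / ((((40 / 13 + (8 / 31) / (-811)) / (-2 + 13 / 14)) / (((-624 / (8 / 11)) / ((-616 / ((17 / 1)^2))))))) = 0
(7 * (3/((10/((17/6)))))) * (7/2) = 833/40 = 20.82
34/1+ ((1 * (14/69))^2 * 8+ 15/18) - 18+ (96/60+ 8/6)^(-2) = 159264689/9217296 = 17.28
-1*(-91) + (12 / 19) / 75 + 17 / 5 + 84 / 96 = 362077 / 3800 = 95.28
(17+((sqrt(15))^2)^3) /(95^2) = 3392 /9025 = 0.38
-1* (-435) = 435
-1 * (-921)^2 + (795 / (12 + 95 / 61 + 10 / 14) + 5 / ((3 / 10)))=-848168.63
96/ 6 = 16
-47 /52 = -0.90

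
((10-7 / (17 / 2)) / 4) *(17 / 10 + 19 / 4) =14.80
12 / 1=12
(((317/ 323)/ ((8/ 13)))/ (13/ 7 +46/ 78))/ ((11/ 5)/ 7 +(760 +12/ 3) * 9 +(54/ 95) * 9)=39376155/ 415734166048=0.00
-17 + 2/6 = -50/3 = -16.67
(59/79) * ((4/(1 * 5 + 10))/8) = 59/2370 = 0.02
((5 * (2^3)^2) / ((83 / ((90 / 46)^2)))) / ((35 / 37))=4795200 / 307349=15.60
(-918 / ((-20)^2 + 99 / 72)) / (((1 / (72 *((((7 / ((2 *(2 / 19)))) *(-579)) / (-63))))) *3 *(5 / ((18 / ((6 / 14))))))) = -119060928 / 845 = -140900.51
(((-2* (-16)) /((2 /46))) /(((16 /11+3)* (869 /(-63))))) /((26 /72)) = -33.17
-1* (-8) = 8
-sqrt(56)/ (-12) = sqrt(14)/ 6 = 0.62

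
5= 5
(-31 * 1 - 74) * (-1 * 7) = 735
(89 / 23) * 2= 178 / 23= 7.74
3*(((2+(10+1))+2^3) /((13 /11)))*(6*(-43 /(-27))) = 6622 /13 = 509.38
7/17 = 0.41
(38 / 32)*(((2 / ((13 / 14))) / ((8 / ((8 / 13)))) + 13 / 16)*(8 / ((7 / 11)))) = 552805 / 37856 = 14.60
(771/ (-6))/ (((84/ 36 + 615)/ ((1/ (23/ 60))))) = -11565/ 21298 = -0.54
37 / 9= 4.11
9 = 9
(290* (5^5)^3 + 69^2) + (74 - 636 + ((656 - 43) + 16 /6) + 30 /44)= 584106445630313 /66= 8850097661065.35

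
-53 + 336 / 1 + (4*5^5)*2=25283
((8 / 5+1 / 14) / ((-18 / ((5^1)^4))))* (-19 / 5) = 6175 / 28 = 220.54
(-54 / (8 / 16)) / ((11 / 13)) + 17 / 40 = -55973 / 440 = -127.21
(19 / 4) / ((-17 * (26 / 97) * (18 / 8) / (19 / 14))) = -35017 / 55692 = -0.63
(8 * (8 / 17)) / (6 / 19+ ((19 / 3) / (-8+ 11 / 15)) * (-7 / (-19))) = -132544 / 187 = -708.79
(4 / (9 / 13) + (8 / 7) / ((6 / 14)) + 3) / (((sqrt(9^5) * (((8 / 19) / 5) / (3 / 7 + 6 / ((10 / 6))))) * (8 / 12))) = 91979 / 27216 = 3.38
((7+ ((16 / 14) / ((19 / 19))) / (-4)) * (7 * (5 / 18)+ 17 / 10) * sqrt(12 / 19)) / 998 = 7708 * sqrt(57) / 2986515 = 0.02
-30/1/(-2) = 15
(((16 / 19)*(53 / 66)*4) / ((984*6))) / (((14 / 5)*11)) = 265 / 17814951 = 0.00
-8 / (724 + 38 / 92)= -0.01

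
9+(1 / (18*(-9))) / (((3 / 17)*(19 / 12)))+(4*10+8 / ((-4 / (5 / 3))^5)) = 28885393 / 590976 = 48.88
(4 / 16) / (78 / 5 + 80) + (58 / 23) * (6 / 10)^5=27307103 / 137425000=0.20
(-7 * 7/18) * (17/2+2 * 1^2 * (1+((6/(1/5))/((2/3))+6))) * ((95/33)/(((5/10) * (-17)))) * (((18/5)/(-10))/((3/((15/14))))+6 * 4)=2475.97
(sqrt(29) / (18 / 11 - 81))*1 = -11*sqrt(29) / 873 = -0.07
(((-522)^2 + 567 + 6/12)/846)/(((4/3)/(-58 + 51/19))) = -573954253/42864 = -13390.12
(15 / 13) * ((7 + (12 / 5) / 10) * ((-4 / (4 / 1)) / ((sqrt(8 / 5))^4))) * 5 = -13575 / 832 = -16.32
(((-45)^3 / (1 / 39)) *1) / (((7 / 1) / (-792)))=2814669000 / 7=402095571.43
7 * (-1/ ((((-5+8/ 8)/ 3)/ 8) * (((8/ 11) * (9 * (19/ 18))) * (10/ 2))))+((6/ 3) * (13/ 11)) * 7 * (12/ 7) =29.58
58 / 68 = 29 / 34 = 0.85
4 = 4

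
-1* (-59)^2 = -3481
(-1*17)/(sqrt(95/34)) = -17*sqrt(3230)/95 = -10.17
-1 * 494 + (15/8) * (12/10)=-1967/4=-491.75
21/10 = 2.10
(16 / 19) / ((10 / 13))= 104 / 95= 1.09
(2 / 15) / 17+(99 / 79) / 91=39623 / 1833195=0.02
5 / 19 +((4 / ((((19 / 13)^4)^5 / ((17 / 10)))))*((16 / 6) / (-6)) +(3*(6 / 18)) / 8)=5232026785191062269334748757 / 13532390444716544949608016360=0.39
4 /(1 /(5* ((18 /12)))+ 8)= 30 /61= 0.49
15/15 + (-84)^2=7057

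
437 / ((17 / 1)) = 437 / 17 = 25.71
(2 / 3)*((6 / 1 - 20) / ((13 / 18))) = -168 / 13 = -12.92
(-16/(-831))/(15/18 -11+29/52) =-832/415223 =-0.00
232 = 232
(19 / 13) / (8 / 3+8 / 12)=57 / 130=0.44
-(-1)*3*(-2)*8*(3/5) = -144/5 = -28.80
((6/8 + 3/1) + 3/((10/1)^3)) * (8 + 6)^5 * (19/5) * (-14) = -67113577944/625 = -107381724.71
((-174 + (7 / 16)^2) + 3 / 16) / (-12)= 44447 / 3072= 14.47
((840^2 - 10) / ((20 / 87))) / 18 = 2046211 / 12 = 170517.58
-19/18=-1.06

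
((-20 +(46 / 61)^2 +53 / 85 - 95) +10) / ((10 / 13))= -213413538 / 1581425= -134.95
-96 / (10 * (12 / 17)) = -68 / 5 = -13.60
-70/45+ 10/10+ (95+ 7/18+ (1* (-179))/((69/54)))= -45.25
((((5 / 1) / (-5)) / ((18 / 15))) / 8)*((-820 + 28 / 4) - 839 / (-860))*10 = 3491705 / 4128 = 845.86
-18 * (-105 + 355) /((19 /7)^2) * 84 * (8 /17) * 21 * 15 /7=-6667920000 /6137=-1086511.32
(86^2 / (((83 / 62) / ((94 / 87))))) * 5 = 215519440 / 7221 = 29846.20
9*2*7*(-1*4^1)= -504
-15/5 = -3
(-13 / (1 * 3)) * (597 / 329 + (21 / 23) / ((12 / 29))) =-1582243 / 90804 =-17.42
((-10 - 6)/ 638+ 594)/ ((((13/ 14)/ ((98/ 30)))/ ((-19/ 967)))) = -2469656252/ 60152235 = -41.06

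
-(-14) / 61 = 14 / 61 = 0.23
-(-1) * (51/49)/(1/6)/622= 153/15239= 0.01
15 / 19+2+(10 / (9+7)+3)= 975 / 152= 6.41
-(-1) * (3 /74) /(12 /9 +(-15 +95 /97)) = -873 /273208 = -0.00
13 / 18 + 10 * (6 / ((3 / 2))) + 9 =895 / 18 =49.72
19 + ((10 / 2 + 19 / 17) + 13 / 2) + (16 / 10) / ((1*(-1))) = 5103 / 170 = 30.02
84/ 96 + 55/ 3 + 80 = 2381/ 24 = 99.21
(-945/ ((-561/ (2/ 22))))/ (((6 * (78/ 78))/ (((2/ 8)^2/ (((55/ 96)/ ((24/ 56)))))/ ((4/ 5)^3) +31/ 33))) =0.03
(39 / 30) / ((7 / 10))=13 / 7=1.86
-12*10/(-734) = 60/367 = 0.16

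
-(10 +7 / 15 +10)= -20.47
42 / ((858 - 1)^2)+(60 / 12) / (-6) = -3671993 / 4406694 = -0.83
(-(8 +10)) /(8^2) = -9 /32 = -0.28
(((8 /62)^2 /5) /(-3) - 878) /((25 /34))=-430317124 /360375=-1194.08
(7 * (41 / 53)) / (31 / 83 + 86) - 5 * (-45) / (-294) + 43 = 1574976481 / 37235786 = 42.30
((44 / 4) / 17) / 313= 11 / 5321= 0.00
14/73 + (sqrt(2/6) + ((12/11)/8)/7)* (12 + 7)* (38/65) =149129/365365 + 722* sqrt(3)/195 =6.82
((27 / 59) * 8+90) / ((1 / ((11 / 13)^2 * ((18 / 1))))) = 12035628 / 9971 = 1207.06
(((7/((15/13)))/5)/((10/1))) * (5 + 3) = 364/375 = 0.97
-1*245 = -245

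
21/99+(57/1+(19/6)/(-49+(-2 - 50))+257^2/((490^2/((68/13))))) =304918944053/5201646450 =58.62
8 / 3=2.67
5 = 5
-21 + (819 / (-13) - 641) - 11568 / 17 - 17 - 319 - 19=-29928 / 17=-1760.47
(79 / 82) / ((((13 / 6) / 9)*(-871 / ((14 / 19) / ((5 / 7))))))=-209034 / 44103085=-0.00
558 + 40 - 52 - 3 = 543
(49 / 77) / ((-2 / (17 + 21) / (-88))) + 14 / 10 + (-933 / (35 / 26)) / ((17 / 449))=-10257929 / 595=-17240.22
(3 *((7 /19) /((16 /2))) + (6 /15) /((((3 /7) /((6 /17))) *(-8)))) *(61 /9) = 76433 /116280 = 0.66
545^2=297025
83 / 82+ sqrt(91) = 10.55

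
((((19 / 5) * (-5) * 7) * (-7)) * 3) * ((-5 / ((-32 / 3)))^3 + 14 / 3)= 436524487 / 32768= 13321.67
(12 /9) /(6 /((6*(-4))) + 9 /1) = 16 /105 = 0.15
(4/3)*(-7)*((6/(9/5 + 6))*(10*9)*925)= -7770000/13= -597692.31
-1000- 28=-1028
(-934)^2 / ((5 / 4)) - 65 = 3489099 / 5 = 697819.80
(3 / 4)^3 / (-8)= -27 / 512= -0.05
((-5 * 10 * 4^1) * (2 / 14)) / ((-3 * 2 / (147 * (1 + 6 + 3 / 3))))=5600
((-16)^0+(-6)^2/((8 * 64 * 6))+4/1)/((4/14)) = 8981/512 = 17.54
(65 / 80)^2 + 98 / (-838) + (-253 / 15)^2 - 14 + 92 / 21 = 46527750557 / 168940800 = 275.41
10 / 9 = 1.11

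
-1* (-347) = 347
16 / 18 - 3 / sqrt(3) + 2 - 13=-91 / 9 - sqrt(3)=-11.84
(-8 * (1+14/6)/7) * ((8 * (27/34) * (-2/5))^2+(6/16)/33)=-8225906/333795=-24.64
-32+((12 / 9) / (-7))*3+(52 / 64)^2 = -31.91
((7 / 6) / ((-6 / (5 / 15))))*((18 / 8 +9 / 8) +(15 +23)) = -2317 / 864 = -2.68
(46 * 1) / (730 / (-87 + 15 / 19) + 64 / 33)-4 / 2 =-532040 / 58813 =-9.05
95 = 95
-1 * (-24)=24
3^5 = 243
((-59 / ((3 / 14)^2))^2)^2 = 17882668751401216 / 6561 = 2725601089986.47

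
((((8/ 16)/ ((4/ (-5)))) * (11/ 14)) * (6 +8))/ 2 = -55/ 16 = -3.44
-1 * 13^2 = -169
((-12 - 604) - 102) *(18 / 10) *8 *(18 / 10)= -465264 / 25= -18610.56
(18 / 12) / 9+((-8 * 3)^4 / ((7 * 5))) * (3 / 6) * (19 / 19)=995363 / 210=4739.82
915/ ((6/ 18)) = 2745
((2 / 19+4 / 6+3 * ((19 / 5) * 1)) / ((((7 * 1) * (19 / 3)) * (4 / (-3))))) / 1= -10407 / 50540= -0.21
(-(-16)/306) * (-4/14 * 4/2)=-32/1071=-0.03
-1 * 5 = -5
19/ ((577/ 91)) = 1729/ 577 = 3.00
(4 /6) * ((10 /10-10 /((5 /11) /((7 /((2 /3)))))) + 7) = -446 /3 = -148.67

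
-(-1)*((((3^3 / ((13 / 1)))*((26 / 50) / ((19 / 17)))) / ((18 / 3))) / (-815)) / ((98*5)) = -153 / 379382500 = -0.00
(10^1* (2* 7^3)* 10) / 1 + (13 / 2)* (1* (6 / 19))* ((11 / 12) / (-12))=62563057 / 912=68599.84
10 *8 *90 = 7200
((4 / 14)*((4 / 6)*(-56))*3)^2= 1024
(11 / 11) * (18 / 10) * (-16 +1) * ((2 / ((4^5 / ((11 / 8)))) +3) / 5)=-332073 / 20480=-16.21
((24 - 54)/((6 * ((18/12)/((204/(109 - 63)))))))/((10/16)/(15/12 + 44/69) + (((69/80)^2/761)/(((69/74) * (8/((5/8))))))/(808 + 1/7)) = -31235425311948800/699596860445793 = -44.65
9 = 9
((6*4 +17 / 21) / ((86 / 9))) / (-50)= -1563 / 30100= -0.05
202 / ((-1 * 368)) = -101 / 184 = -0.55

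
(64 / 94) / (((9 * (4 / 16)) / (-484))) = -61952 / 423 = -146.46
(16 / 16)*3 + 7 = 10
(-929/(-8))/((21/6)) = 929/28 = 33.18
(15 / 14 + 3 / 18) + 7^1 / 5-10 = -773 / 105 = -7.36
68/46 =1.48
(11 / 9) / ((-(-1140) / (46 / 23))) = 11 / 5130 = 0.00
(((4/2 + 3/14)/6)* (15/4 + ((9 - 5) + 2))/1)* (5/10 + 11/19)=16523/4256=3.88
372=372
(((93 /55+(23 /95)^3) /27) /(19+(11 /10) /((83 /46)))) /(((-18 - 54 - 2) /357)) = -39708038881 /2555791491825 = -0.02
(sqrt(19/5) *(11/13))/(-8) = -11 *sqrt(95)/520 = -0.21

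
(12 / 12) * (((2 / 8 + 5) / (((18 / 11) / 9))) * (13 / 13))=231 / 8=28.88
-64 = -64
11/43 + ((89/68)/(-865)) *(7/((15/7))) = 9517777/37938900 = 0.25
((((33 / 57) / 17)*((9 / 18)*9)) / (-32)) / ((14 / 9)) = -891 / 289408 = -0.00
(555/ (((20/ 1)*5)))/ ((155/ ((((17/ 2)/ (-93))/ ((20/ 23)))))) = -0.00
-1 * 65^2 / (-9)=4225 / 9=469.44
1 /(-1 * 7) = -1 /7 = -0.14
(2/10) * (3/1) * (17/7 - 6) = -15/7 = -2.14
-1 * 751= -751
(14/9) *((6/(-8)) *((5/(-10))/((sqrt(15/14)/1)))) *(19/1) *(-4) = -133 *sqrt(210)/45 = -42.83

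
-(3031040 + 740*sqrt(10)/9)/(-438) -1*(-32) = 370*sqrt(10)/1971 + 1522528/219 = 6952.78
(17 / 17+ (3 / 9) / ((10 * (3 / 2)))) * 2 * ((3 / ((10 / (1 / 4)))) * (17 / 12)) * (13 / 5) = 5083 / 9000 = 0.56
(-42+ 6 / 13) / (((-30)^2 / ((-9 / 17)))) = 27 / 1105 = 0.02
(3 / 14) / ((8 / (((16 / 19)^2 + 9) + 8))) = 19179 / 40432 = 0.47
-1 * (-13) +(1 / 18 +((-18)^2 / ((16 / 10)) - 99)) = 1049 / 9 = 116.56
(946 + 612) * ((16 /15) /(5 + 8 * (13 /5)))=24928 /387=64.41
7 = 7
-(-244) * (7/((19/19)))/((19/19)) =1708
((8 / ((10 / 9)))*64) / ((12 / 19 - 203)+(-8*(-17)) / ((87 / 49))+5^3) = -1904256 / 3185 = -597.88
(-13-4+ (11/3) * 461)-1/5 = 25097/15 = 1673.13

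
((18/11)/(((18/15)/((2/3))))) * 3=30/11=2.73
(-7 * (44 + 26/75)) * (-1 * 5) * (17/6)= 197897/45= 4397.71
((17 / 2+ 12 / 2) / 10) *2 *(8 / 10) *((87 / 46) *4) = 10092 / 575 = 17.55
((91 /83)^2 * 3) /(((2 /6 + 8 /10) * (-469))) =-0.01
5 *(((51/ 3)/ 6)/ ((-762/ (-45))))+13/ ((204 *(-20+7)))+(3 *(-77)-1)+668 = 2829359/ 6477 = 436.83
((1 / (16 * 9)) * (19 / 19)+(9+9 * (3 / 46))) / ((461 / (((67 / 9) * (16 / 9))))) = 2128925 / 7729587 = 0.28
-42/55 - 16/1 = -922/55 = -16.76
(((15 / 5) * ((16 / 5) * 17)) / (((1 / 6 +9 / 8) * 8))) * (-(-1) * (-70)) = -34272 / 31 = -1105.55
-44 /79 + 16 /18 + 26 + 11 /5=28.53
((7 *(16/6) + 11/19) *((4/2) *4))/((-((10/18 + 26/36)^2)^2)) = -307089792/5316979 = -57.76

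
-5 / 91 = -0.05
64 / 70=32 / 35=0.91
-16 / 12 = -4 / 3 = -1.33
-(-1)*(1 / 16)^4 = 1 / 65536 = 0.00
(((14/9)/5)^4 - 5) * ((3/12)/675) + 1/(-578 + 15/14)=-320297079593/89426019937500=-0.00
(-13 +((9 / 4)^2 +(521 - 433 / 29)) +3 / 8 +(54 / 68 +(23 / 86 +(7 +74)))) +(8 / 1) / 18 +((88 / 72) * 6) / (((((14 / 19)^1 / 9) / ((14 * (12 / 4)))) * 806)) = 585.68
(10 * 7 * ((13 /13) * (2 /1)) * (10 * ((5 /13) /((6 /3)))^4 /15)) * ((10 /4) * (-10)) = -546875 /171366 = -3.19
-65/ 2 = -32.50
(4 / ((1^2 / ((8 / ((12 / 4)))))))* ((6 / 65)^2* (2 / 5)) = 768 / 21125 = 0.04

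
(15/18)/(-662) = -5/3972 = -0.00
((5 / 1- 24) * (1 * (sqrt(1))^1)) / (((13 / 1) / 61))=-1159 / 13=-89.15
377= 377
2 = 2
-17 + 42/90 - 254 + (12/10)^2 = -20182/75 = -269.09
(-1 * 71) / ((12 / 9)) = -213 / 4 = -53.25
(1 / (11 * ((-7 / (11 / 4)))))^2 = 1 / 784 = 0.00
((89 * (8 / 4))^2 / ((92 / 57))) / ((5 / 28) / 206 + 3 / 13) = 33855051048 / 399487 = 84746.31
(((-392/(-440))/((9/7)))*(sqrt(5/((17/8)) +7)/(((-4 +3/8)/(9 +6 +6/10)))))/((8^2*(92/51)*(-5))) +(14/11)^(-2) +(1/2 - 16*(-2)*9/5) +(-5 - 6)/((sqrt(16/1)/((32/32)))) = 4459*sqrt(2703)/14674000 +13712/245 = 55.98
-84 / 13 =-6.46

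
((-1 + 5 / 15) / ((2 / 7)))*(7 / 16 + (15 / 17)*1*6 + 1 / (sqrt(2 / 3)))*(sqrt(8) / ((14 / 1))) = sqrt(2)*(-1559- 136*sqrt(6)) / 816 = -3.28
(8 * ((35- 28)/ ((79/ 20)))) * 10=11200/ 79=141.77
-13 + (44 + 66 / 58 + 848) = 25524 / 29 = 880.14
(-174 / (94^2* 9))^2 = 841 / 175668516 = 0.00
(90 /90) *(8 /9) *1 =8 /9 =0.89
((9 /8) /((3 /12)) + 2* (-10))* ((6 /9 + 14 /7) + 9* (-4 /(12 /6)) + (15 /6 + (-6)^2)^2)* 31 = -16916483 /24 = -704853.46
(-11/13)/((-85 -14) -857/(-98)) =1078/114985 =0.01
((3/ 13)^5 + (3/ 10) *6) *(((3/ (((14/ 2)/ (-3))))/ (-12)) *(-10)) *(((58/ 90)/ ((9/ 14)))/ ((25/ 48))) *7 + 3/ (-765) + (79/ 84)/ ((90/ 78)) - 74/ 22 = -62432835627731/ 2187101416500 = -28.55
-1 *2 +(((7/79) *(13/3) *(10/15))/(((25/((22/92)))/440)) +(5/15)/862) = -65003749/70481430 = -0.92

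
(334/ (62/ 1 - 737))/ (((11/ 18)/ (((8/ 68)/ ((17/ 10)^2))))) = -5344/ 162129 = -0.03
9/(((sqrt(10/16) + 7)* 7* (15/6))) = 0.07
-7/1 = -7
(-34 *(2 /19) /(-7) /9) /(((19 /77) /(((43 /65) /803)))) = 2924 /15416505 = 0.00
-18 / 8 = -9 / 4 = -2.25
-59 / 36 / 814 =-59 / 29304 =-0.00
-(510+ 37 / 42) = -510.88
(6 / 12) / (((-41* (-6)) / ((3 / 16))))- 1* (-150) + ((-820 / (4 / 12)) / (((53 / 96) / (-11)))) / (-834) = 1763571527 / 19331008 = 91.23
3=3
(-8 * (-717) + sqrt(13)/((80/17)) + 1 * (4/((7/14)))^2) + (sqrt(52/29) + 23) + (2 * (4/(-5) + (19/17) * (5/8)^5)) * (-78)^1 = 17 * sqrt(13)/80 + 2 * sqrt(377)/29 + 4129993971/696320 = 5933.28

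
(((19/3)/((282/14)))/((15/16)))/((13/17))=36176/82485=0.44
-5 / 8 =-0.62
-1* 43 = -43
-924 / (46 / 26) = -12012 / 23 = -522.26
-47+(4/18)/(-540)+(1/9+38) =-8.89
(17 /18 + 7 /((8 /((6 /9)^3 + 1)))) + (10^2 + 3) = 22697 /216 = 105.08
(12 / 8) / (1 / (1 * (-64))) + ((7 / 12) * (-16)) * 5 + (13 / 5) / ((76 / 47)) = -160807 / 1140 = -141.06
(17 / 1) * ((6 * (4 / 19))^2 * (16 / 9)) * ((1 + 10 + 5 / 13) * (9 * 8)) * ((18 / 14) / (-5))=-10164.05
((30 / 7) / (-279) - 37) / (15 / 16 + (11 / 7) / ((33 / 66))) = -385552 / 42501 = -9.07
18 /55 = 0.33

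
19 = 19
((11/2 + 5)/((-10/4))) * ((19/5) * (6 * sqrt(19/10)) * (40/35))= -1368 * sqrt(190)/125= -150.85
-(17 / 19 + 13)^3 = -18399744 / 6859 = -2682.57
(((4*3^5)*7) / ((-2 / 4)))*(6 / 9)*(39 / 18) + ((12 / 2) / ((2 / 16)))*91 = -15288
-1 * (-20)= 20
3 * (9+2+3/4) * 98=6909/2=3454.50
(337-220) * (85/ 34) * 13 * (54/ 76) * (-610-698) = -67144545/ 19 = -3533923.42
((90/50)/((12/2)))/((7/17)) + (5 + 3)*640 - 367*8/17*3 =5477107/1190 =4602.61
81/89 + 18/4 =963/178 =5.41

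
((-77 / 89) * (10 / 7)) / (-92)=55 / 4094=0.01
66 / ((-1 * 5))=-66 / 5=-13.20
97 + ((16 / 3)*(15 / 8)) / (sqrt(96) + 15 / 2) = 160*sqrt(6) / 159 + 5041 / 53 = 97.58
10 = 10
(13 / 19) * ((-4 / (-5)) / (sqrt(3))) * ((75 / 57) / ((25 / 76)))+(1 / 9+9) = 10.38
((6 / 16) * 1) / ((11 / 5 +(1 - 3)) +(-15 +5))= -15 / 392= -0.04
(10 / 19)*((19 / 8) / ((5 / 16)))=4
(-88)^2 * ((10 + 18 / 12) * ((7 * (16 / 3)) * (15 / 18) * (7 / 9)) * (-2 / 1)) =-349099520 / 81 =-4309870.62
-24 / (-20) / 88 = 3 / 220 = 0.01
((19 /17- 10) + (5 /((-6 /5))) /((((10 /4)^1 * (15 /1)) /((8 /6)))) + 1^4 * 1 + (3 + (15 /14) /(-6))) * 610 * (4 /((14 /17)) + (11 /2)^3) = -195796208815 /359856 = -544096.00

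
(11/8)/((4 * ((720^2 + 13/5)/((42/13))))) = 1155/539138704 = 0.00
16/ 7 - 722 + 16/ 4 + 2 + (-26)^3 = -128028/ 7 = -18289.71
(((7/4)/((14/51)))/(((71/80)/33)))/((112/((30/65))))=25245/25844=0.98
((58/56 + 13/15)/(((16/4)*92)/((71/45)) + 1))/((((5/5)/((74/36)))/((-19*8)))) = -39880487/15716295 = -2.54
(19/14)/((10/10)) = 19/14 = 1.36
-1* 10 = -10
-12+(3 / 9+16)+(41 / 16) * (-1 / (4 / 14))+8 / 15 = -1969 / 480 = -4.10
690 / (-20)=-69 / 2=-34.50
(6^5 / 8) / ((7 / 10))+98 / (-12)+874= 94685 / 42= 2254.40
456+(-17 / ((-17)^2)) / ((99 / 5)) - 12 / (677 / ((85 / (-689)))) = 357977806339 / 785040399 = 456.00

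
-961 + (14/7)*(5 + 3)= -945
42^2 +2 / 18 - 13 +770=22690 / 9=2521.11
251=251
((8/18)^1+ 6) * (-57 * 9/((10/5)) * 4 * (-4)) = 26448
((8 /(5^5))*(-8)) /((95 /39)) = -2496 /296875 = -0.01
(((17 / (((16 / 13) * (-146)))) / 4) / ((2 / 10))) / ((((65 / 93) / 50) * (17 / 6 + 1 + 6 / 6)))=-118575 / 67744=-1.75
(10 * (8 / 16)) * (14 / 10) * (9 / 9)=7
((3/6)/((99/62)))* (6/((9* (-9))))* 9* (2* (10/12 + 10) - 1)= -3844/891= -4.31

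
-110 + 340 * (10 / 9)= 267.78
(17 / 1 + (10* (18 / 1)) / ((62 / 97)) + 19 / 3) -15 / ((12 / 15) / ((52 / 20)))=95305 / 372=256.20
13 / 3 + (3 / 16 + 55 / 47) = 12839 / 2256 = 5.69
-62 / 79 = -0.78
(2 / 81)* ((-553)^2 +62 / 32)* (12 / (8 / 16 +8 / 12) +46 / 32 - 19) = -3987774625 / 72576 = -54946.19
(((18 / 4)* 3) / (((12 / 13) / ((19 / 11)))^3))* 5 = 75346115 / 170368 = 442.26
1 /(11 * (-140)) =-0.00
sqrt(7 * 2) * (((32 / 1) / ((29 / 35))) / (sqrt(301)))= 1120 * sqrt(86) / 1247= 8.33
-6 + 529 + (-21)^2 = 964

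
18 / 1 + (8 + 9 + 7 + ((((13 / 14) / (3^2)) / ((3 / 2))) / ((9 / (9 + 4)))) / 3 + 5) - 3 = 224701 / 5103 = 44.03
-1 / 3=-0.33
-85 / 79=-1.08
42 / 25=1.68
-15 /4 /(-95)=3 /76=0.04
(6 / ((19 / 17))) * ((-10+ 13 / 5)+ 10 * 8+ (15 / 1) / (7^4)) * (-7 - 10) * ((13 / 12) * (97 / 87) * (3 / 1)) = -158825082351 / 6614755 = -24010.73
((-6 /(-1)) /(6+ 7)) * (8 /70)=24 /455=0.05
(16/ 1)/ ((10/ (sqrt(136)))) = 16 * sqrt(34)/ 5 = 18.66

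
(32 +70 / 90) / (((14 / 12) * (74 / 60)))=5900 / 259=22.78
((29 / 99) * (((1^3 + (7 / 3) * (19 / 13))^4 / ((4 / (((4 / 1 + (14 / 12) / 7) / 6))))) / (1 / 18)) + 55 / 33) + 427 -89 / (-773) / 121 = 1509233270086315 / 1947447693477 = 774.98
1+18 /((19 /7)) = 145 /19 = 7.63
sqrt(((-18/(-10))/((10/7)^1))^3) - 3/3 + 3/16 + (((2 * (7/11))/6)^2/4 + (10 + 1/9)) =189 * sqrt(14)/500 + 162215/17424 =10.72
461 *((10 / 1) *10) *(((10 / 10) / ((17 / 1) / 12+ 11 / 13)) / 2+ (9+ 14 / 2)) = 263968600 / 353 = 747786.40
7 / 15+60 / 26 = 541 / 195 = 2.77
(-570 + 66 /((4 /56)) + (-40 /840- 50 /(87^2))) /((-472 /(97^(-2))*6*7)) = -18753109 /9882601939728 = -0.00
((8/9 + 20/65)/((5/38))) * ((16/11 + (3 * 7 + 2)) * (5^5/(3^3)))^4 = 531313480142974853515625000/910356838677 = 583632107290060.16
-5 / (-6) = 5 / 6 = 0.83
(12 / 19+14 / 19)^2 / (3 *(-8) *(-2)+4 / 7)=1183 / 30685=0.04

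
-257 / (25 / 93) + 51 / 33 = -262486 / 275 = -954.49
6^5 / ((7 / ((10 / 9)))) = 8640 / 7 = 1234.29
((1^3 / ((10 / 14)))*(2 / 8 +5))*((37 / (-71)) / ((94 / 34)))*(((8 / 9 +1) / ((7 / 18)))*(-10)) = 224553 / 3337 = 67.29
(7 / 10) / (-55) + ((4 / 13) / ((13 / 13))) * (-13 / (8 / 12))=-3307 / 550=-6.01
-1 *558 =-558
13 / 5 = 2.60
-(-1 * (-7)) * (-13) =91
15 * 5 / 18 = 25 / 6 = 4.17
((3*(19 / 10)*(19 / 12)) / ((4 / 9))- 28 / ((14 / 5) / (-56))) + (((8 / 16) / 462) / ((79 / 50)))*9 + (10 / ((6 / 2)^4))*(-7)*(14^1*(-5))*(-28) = -87784692173 / 78835680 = -1113.51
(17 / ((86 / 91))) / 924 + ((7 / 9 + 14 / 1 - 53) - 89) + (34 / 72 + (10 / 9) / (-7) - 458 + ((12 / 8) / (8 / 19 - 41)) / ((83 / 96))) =-584.93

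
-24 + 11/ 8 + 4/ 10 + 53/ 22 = -8719/ 440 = -19.82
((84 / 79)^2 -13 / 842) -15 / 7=-1.03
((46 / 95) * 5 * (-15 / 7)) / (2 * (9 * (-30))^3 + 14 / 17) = 5865 / 44503262069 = 0.00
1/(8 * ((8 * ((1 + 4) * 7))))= 1/2240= 0.00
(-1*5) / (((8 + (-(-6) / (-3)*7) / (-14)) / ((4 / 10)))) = -2 / 9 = -0.22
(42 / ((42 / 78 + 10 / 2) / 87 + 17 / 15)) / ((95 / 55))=373230 / 18373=20.31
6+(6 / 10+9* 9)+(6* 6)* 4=1158 / 5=231.60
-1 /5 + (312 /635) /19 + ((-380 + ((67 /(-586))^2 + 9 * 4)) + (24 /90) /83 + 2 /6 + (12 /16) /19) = -177328644282731 /515812556130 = -343.79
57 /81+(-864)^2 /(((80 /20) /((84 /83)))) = 423264809 /2241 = 188873.19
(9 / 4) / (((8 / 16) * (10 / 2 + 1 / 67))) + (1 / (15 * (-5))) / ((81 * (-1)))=1221299 / 1360800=0.90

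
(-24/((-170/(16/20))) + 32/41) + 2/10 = 19053/17425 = 1.09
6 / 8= 3 / 4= 0.75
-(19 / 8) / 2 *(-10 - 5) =285 / 16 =17.81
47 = 47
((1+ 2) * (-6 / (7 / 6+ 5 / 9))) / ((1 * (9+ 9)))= -18 / 31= -0.58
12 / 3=4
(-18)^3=-5832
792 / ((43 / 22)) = 17424 / 43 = 405.21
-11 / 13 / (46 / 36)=-198 / 299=-0.66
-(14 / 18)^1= -7 / 9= -0.78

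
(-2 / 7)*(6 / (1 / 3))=-36 / 7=-5.14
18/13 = 1.38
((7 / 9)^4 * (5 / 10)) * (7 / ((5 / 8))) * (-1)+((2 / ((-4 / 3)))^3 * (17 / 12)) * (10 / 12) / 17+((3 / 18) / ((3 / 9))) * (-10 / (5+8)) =-72828271 / 27293760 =-2.67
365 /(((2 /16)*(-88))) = -365 /11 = -33.18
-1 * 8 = -8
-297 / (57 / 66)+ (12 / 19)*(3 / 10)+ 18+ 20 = -29042 / 95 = -305.71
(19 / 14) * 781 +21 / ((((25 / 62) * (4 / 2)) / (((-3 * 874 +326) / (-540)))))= 18437687 / 15750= 1170.65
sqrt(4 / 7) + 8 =2 * sqrt(7) / 7 + 8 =8.76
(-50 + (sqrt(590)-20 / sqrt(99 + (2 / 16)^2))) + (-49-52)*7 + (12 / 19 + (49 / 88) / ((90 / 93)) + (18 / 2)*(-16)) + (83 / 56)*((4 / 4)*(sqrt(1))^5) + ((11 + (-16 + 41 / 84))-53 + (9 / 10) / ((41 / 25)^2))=-187986796181 / 196744240-160*sqrt(6337) / 6337 + sqrt(590)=-933.21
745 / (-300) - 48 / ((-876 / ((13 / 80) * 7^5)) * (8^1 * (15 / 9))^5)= -1113645520061 / 448512000000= -2.48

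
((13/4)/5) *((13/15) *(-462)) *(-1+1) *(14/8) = 0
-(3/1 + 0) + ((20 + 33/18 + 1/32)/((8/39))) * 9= 244815/256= 956.31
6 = 6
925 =925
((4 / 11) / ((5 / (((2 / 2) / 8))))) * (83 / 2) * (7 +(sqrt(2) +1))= 83 * sqrt(2) / 220 +166 / 55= 3.55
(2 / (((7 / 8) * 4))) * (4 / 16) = 1 / 7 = 0.14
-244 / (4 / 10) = -610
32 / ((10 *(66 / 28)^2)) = 3136 / 5445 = 0.58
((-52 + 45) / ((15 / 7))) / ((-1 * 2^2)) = 49 / 60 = 0.82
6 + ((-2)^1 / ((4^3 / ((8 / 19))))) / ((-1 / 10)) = 233 / 38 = 6.13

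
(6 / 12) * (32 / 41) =16 / 41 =0.39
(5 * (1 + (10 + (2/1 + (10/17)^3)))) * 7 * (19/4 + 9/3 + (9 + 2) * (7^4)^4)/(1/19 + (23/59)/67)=49869725194546413667265475/17254456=2890251955468570766.14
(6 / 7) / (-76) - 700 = -186203 / 266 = -700.01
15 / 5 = 3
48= 48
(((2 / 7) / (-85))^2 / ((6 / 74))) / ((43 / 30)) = 296 / 3044615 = 0.00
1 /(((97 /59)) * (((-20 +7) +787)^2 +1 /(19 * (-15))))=0.00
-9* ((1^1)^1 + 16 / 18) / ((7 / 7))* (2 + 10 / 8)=-221 / 4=-55.25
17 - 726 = -709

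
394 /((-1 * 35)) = -394 /35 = -11.26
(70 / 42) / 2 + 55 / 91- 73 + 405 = 182057 / 546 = 333.44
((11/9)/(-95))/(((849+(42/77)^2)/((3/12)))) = -1331/351456300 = -0.00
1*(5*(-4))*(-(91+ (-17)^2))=7600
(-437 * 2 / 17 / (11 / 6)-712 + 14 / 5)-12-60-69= -821157 / 935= -878.24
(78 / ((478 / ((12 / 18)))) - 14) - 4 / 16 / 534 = -7091759 / 510504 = -13.89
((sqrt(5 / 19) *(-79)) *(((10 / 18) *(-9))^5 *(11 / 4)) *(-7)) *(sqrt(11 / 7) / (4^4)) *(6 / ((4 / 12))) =-24440625 *sqrt(7315) / 9728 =-214879.96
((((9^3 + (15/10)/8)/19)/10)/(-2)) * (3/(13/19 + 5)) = -3889/3840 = -1.01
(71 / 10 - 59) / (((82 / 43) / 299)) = -6672783 / 820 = -8137.54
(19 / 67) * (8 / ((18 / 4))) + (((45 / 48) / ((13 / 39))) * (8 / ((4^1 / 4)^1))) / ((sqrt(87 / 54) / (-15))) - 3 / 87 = -265.43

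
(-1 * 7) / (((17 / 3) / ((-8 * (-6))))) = -1008 / 17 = -59.29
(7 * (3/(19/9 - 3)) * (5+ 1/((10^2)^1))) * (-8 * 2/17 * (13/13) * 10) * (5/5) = 94689/85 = 1113.99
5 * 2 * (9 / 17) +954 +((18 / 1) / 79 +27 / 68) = 959.92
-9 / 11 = -0.82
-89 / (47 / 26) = -2314 / 47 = -49.23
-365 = -365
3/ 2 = 1.50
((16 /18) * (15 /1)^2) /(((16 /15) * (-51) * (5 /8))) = -100 /17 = -5.88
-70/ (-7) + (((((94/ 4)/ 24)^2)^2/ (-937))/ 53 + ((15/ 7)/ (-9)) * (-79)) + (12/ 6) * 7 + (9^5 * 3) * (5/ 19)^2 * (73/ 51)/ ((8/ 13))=323637098703458511217/ 11324905148841984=28577.47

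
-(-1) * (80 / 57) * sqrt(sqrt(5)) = 2.10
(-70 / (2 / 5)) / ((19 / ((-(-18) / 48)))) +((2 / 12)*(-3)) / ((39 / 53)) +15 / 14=-127061 / 41496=-3.06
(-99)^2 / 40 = 245.02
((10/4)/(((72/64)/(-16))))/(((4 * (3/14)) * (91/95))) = -15200/351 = -43.30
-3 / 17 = -0.18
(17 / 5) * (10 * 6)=204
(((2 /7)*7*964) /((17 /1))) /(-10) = -964 /85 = -11.34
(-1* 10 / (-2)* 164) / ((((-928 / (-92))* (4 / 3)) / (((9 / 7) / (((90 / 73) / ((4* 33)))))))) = 8392.93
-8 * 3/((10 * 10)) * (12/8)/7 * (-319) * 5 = 2871/35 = 82.03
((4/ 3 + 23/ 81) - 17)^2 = 1552516/ 6561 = 236.63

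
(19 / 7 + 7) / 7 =68 / 49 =1.39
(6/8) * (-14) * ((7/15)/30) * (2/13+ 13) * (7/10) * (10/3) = -6517/1300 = -5.01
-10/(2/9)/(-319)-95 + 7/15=-451667/4785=-94.39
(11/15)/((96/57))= 0.44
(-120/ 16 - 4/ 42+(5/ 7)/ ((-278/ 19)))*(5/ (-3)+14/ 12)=22313/ 5838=3.82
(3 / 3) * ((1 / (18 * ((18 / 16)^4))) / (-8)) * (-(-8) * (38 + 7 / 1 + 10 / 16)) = -93440 / 59049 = -1.58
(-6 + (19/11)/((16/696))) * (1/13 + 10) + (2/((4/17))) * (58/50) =194299/275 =706.54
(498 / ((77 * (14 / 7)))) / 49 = 249 / 3773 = 0.07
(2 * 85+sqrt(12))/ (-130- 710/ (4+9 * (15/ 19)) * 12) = -3587/ 18931- 211 * sqrt(3)/ 94655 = -0.19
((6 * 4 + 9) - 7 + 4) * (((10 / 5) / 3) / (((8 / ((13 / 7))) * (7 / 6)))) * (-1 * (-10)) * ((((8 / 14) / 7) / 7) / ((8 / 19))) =18525 / 16807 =1.10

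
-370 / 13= -28.46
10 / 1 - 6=4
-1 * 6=-6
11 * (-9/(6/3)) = -99/2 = -49.50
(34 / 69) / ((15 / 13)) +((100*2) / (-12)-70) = -89258 / 1035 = -86.24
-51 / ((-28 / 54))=98.36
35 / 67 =0.52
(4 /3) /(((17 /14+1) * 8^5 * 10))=7 /3809280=0.00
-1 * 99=-99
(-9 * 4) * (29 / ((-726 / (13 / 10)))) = 1131 / 605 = 1.87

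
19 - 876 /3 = -273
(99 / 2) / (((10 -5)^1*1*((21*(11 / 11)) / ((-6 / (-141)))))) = 33 / 1645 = 0.02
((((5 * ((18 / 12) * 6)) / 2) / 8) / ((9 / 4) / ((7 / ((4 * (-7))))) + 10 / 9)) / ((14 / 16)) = -405 / 994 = -0.41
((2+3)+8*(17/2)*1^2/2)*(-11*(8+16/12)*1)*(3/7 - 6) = 22308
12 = 12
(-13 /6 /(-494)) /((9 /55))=55 /2052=0.03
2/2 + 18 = 19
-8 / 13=-0.62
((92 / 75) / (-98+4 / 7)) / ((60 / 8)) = -644 / 383625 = -0.00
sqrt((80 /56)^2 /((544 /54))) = 15*sqrt(51) /238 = 0.45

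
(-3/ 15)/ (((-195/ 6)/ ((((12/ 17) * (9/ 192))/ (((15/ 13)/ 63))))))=189/ 17000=0.01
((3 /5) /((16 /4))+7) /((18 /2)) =143 /180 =0.79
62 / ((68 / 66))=1023 / 17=60.18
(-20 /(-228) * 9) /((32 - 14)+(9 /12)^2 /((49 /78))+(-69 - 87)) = -392 /68077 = -0.01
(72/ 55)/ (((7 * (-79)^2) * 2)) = 36/ 2402785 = 0.00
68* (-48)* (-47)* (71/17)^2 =45489984/17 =2675881.41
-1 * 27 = -27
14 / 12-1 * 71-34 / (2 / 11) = -1541 / 6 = -256.83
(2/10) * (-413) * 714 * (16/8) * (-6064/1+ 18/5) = 17871028728/25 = 714841149.12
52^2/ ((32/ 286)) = 24167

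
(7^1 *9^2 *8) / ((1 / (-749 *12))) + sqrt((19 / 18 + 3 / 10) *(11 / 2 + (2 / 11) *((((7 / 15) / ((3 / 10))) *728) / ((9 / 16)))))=-40769568 + sqrt(4442617190) / 2970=-40769545.56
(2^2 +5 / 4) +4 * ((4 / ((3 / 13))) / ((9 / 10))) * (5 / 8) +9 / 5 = 29807 / 540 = 55.20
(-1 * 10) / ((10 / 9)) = -9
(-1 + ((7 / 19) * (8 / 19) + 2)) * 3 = 1251 / 361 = 3.47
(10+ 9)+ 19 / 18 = 361 / 18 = 20.06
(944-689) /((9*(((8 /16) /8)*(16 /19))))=1615 /3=538.33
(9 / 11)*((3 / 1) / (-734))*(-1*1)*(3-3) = 0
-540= -540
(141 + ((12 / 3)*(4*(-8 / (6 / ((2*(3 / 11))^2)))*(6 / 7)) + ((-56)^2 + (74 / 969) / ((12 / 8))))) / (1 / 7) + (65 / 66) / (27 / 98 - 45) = 11769007464208 / 513902367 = 22901.25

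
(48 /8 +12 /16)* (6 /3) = 27 /2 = 13.50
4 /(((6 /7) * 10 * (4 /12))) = 7 /5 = 1.40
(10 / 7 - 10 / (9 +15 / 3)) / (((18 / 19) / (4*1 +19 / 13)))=6745 / 1638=4.12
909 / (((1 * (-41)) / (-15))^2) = 204525 / 1681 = 121.67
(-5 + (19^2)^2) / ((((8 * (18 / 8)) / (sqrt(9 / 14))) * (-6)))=-32579 * sqrt(14) / 126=-967.46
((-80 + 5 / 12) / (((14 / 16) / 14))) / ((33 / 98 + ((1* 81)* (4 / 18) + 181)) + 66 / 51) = -6364120 / 1002753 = -6.35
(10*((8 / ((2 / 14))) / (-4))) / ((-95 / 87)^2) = -211932 / 1805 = -117.41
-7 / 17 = -0.41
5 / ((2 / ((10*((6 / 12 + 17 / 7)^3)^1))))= 1723025 / 2744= 627.92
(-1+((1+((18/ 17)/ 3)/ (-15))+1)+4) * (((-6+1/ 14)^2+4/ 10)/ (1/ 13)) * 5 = 191568663/ 16660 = 11498.72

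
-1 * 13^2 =-169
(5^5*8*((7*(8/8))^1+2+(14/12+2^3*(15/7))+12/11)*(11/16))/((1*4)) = 41003125/336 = 122033.11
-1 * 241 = -241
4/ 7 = 0.57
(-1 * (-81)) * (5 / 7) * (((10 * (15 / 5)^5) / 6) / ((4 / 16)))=656100 / 7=93728.57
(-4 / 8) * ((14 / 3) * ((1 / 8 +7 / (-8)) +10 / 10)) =-7 / 12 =-0.58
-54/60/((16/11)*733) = -99/117280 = -0.00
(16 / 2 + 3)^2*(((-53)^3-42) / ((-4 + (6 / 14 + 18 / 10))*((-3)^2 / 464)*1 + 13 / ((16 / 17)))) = -292631791760 / 223757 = -1307810.67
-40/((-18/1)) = 20/9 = 2.22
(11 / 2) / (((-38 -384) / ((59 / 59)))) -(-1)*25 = 24.99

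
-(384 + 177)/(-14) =561/14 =40.07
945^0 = 1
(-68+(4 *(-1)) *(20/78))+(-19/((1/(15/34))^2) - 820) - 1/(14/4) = -281823067/315588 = -893.01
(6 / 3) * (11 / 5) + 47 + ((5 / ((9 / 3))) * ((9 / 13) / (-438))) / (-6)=2926741 / 56940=51.40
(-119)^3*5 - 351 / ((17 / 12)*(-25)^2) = -8425795.40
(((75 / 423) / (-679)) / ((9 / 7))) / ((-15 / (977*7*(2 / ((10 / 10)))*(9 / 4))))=34195 / 82062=0.42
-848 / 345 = -2.46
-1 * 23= -23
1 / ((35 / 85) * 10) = 17 / 70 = 0.24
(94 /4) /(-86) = -47 /172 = -0.27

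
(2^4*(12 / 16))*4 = 48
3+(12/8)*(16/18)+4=25/3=8.33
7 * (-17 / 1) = -119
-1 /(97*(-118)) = 1 /11446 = 0.00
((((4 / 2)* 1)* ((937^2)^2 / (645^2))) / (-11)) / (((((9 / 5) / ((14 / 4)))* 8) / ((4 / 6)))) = -5395806954727 / 98847540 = -54587.16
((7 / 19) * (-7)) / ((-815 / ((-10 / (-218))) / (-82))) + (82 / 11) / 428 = 4382121 / 794646842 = 0.01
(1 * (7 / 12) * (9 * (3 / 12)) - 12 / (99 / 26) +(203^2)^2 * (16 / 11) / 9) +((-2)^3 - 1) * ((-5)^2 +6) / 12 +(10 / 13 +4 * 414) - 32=5651581574983 / 20592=274455204.69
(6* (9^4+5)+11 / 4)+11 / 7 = 1103209 / 28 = 39400.32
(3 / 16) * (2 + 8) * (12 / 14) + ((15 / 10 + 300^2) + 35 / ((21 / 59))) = 7568521 / 84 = 90101.44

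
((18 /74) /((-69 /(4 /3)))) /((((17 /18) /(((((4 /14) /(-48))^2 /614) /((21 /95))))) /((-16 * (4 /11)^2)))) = 1520 /552990412821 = 0.00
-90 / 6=-15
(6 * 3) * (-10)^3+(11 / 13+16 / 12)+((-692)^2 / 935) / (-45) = -9850583107 / 546975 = -18009.20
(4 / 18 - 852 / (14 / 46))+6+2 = -175846 / 63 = -2791.21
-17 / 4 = -4.25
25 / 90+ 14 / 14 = 23 / 18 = 1.28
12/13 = 0.92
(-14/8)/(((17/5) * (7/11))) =-55/68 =-0.81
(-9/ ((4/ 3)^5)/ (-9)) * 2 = 243/ 512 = 0.47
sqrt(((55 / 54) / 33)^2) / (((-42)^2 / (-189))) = -5 / 1512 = -0.00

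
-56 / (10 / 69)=-1932 / 5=-386.40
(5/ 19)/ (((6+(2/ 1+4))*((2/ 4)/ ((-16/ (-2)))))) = 20/ 57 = 0.35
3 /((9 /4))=4 /3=1.33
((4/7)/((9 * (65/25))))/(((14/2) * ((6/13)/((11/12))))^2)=7865/4000752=0.00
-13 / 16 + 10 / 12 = 0.02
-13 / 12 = -1.08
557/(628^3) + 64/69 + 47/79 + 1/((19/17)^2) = 2.32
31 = 31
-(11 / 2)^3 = -1331 / 8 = -166.38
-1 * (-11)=11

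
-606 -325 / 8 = -5173 / 8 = -646.62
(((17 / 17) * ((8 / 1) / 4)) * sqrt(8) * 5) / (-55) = -4 * sqrt(2) / 11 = -0.51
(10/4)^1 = 5/2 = 2.50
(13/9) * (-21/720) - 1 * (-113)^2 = -27581131/2160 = -12769.04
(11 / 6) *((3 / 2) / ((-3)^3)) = -11 / 108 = -0.10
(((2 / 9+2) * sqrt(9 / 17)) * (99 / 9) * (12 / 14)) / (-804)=-110 * sqrt(17) / 23919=-0.02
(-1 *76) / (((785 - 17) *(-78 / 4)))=19 / 3744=0.01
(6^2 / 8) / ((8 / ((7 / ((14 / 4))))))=9 / 8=1.12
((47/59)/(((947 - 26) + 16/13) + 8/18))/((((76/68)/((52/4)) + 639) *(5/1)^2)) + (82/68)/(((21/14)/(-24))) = -7376530420153457/382320175286050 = -19.29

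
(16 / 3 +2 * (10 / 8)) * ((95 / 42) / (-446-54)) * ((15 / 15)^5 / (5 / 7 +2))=-47 / 3600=-0.01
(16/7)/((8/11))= 22/7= 3.14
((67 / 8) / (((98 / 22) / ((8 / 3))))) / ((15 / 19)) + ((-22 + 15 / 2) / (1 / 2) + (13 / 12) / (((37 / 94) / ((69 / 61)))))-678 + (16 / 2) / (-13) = -90336497339 / 129393810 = -698.15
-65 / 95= -13 / 19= -0.68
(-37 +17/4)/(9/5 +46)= -655/956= -0.69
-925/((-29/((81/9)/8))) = 8325/232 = 35.88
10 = 10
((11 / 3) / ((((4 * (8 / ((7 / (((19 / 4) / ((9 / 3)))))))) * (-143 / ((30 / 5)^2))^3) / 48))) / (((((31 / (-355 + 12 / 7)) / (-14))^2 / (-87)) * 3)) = 1390154323235328 / 4853917783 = 286398.41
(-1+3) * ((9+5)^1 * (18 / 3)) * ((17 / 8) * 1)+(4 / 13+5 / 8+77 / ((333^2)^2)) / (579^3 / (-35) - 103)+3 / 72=88628404523760795336901 / 248229864578383399296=357.04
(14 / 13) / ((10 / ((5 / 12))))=7 / 156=0.04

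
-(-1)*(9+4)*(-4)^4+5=3333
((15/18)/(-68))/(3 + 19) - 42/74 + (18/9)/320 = -1866053/3321120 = -0.56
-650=-650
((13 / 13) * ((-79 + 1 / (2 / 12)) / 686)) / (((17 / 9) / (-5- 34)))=2.20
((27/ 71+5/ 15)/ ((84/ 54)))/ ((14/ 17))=1938/ 3479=0.56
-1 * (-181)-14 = 167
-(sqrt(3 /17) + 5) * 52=-260 -52 * sqrt(51) /17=-281.84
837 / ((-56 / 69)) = -57753 / 56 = -1031.30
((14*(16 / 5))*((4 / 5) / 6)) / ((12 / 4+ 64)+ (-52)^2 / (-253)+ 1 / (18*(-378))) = 257064192 / 2423408375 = 0.11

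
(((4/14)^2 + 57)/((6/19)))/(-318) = -53143/93492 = -0.57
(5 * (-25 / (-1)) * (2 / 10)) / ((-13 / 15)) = -375 / 13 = -28.85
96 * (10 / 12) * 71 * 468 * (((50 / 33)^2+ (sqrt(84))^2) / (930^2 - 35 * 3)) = 5551350272 / 20928039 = 265.26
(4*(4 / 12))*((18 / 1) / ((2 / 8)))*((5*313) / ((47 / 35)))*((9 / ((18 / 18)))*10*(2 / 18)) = 1118808.51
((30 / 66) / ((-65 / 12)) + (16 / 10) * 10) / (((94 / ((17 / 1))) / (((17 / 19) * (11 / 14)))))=164441 / 81263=2.02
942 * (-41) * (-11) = 424842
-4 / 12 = -1 / 3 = -0.33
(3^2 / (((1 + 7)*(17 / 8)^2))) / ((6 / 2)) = 24 / 289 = 0.08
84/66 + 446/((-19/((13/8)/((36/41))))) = -1269145/30096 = -42.17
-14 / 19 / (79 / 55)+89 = 88.49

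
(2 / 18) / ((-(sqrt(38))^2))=-1 / 342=-0.00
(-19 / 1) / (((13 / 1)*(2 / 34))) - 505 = -6888 / 13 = -529.85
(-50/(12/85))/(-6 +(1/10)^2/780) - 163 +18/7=-47455411/467999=-101.40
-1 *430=-430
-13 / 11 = -1.18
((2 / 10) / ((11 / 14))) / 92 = 7 / 2530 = 0.00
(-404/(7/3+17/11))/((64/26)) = -43329/1024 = -42.31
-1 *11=-11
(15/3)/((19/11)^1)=55/19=2.89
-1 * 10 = -10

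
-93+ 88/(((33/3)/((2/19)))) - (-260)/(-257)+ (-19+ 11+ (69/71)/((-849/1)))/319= -2916843797910/31298403961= -93.19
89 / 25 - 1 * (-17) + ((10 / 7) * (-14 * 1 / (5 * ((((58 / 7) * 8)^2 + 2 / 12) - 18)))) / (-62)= 20499631522 / 997063075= 20.56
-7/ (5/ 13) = -91/ 5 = -18.20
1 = 1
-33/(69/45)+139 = 2702/23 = 117.48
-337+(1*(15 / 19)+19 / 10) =-63519 / 190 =-334.31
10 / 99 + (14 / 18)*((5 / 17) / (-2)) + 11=4109 / 374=10.99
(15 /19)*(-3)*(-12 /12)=45 /19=2.37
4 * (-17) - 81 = -149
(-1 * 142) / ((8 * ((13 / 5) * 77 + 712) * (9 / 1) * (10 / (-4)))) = 71 / 82098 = 0.00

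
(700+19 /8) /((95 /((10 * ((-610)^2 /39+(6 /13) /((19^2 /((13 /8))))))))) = 1006386344341 /1426672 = 705408.35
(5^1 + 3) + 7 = 15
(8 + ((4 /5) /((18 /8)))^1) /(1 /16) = 6016 /45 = 133.69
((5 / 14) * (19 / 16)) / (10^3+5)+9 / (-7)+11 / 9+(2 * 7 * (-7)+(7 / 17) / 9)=-32152817 / 328032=-98.02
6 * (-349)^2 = 730806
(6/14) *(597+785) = 4146/7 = 592.29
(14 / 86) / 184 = 7 / 7912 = 0.00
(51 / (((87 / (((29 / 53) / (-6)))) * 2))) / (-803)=17 / 510708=0.00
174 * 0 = 0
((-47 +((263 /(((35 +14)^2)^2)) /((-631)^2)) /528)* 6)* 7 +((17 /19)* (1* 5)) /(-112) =-2164547912880322909 /1096506643590512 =-1974.04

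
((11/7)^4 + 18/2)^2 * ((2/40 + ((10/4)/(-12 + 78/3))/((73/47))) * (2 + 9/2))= 720040546875/2945813311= 244.43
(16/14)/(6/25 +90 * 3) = 50/11823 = 0.00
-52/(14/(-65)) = 1690/7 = 241.43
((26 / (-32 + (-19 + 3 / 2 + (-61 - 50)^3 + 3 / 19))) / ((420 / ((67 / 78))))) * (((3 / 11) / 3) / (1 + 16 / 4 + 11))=-0.00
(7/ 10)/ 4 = 7/ 40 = 0.18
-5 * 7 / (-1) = 35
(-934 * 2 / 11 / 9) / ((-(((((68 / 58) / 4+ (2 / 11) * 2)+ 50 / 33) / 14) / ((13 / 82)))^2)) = 19.71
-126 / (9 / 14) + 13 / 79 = -15471 / 79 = -195.84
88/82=44/41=1.07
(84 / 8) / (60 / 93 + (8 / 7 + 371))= 1519 / 53930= 0.03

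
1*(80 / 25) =16 / 5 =3.20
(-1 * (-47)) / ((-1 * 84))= -47 / 84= -0.56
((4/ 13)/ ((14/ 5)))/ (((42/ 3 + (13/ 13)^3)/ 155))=310/ 273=1.14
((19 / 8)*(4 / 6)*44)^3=338123.30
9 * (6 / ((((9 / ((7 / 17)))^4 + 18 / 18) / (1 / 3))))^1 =21609 / 273991841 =0.00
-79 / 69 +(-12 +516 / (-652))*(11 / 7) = -1672654 / 78729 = -21.25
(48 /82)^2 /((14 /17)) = 4896 /11767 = 0.42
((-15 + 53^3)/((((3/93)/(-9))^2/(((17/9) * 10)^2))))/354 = 2067164719900/177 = 11678896722.60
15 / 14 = 1.07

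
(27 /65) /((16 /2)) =27 /520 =0.05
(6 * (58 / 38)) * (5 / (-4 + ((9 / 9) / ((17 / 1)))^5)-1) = -2223495888 / 107909113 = -20.61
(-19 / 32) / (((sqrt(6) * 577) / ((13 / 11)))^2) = -3211 / 7734606528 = -0.00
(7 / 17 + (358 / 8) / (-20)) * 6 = -7449 / 680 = -10.95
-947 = -947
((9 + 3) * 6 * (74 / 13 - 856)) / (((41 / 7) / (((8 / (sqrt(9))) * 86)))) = -1277665536 / 533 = -2397121.08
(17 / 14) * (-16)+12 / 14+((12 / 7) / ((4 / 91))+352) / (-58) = -25.31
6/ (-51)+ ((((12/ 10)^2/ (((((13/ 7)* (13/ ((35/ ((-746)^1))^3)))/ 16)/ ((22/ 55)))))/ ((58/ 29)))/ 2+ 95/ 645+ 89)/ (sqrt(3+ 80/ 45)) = -2/ 17+ 100858148739256* sqrt(43)/ 16216238055277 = 40.67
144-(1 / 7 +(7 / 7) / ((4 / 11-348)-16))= 143.86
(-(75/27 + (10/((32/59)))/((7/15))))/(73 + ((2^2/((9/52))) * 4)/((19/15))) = -809875/2795856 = -0.29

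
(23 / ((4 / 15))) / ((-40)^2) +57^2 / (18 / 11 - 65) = -45697827 / 892160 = -51.22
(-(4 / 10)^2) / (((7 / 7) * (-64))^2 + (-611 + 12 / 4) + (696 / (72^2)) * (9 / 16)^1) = -1536 / 33485525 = -0.00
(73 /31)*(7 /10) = 511 /310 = 1.65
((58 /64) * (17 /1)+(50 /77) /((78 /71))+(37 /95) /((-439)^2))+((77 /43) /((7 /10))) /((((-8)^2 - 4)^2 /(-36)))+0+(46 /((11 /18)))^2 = 4728429340368470809 /832183493100960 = 5681.96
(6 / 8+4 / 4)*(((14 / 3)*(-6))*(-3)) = 147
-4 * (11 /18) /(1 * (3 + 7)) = -11 /45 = -0.24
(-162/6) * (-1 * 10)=270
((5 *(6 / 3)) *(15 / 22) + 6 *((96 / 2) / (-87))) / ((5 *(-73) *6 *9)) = -373 / 2095830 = -0.00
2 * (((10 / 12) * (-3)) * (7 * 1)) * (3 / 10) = -21 / 2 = -10.50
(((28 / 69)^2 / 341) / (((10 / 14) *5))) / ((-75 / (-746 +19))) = 3989776 / 3044064375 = 0.00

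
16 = 16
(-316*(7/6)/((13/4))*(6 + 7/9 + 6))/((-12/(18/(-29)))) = -254380/3393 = -74.97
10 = 10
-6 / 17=-0.35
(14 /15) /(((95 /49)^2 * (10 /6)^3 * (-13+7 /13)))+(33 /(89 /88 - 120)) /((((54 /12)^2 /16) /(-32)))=11175472542217 /1594700578125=7.01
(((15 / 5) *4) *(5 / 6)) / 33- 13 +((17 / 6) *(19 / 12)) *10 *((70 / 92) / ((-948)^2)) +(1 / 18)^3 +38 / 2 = 6.30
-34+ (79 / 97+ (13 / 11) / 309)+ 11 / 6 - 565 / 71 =-39.31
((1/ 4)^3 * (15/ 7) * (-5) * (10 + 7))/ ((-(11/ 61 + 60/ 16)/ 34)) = 1322175/ 53704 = 24.62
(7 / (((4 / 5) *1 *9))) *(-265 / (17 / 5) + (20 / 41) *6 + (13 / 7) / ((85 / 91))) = -148456 / 2091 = -71.00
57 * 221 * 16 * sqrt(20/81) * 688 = 92445184 * sqrt(5)/3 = 68904571.87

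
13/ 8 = 1.62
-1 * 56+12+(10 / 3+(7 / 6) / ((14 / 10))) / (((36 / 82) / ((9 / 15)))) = -1379 / 36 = -38.31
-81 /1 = -81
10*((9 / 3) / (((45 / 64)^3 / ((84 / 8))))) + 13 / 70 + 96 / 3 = 26602577 / 28350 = 938.36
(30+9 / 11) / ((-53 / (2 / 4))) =-339 / 1166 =-0.29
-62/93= -2/3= -0.67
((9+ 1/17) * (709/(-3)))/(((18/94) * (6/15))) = -12829355/459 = -27950.66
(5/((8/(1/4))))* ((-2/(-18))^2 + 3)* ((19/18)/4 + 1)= 27755/46656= 0.59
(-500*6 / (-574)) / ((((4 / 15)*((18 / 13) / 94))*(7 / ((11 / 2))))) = 4200625 / 4018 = 1045.45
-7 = -7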